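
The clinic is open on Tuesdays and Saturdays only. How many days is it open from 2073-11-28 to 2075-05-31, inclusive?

157

2073-11-28 is a Tuesday.
The range spans 550 days (inclusive of both endpoints).
550 = 7 × 78 + 4, so there are 78 full weeks plus 4 extra days.
Each full week contributes 2 days from the set (Tue, Sat): 78 × 2 = 156.
The 4 extra days are Tue, Wed, Thu, Fri — 1 of them qualifies.
Total: 156 + 1 = 157.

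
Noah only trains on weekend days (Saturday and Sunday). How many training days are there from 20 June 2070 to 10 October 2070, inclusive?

20 June 2070 is a Friday.
The range spans 113 days (inclusive of both endpoints).
113 = 7 × 16 + 1, so there are 16 full weeks plus 1 extra day.
Each full week contributes 2 weekend days (Sat, Sun): 16 × 2 = 32.
The 1 extra day is Friday — none qualify.
Total: 32 + 0 = 32.

32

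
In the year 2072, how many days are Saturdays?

Jan 1, 2072 is a Friday.
From Jan 1, 2072 to Dec 31, 2072 is 366 days inclusive.
366 = 7 × 52 + 2, so there are 52 full weeks plus 2 extra days.
Each full week contributes one Saturday: 52 so far.
The 2 extra days are Friday, Saturday — 1 of them qualifies.
Total: 52 + 1 = 53.

53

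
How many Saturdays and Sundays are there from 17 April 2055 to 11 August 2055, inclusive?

34

17 April 2055 is a Saturday.
The range spans 117 days (inclusive of both endpoints).
117 = 7 × 16 + 5, so there are 16 full weeks plus 5 extra days.
Each full week contributes 2 weekend days (Sat, Sun): 16 × 2 = 32.
The 5 extra days are Sat, Sun, Mon, Tue, Wed — 2 of them qualify.
Total: 32 + 2 = 34.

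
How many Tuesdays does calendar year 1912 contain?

Jan 1, 1912 is a Monday.
From Jan 1, 1912 to Dec 31, 1912 is 366 days inclusive.
366 = 7 × 52 + 2, so there are 52 full weeks plus 2 extra days.
Each full week contributes one Tuesday: 52 so far.
The 2 extra days are Mon, Tue — 1 of them qualifies.
Total: 52 + 1 = 53.

53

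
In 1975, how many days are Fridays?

52

1975-01-01 is a Wednesday.
That's 365 days from start to end, counting both.
365 = 7 × 52 + 1, so there are 52 full weeks plus 1 extra day.
Each full week contributes one Friday: 52 so far.
The 1 extra day is Wednesday — none qualify.
Total: 52 + 0 = 52.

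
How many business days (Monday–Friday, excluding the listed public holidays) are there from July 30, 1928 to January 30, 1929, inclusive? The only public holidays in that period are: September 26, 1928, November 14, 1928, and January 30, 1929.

July 30, 1928 is a Monday.
From July 30, 1928 to January 30, 1929 is 185 days inclusive.
185 = 7 × 26 + 3, so there are 26 full weeks plus 3 extra days.
Each full week contributes 5 weekdays (Mon–Fri): 26 × 5 = 130.
The 3 extra days are Monday, Tuesday, Wednesday — 3 of them qualify.
Total: 130 + 3 = 133.
Holidays: September 26, 1928 (Wed); November 14, 1928 (Wed); January 30, 1929 (Wed).
All 3 holidays fall on weekdays, so subtract 3.
Business days: 133 − 3 = 130.

130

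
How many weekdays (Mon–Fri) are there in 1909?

261

Jan 1, 1909 is a Friday.
The range spans 365 days (inclusive of both endpoints).
365 = 7 × 52 + 1, so there are 52 full weeks plus 1 extra day.
Each full week contributes 5 weekdays (Mon–Fri): 52 × 5 = 260.
The 1 extra day is Fri — 1 of them qualifies.
Total: 260 + 1 = 261.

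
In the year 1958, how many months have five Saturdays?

A month has five Saturdays exactly when Saturday falls within its first (length − 28) days.
Jan: 31 days, starts Wed → 5 of Wed, Thu, Fri
Feb: 28 days, starts Sat → 5 of (none)
Mar: 31 days, starts Sat → 5 of Sat, Sun, Mon ✓
Apr: 30 days, starts Tue → 5 of Tue, Wed
May: 31 days, starts Thu → 5 of Thu, Fri, Sat ✓
Jun: 30 days, starts Sun → 5 of Sun, Mon
Jul: 31 days, starts Tue → 5 of Tue, Wed, Thu
Aug: 31 days, starts Fri → 5 of Fri, Sat, Sun ✓
Sep: 30 days, starts Mon → 5 of Mon, Tue
Oct: 31 days, starts Wed → 5 of Wed, Thu, Fri
Nov: 30 days, starts Sat → 5 of Sat, Sun ✓
Dec: 31 days, starts Mon → 5 of Mon, Tue, Wed
Months with five Saturdays: Mar, May, Aug, Nov.

4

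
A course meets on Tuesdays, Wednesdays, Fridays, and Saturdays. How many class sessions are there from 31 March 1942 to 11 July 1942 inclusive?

31 March 1942 is a Tuesday.
From 31 March 1942 to 11 July 1942 is 103 days inclusive.
103 = 7 × 14 + 5, so there are 14 full weeks plus 5 extra days.
Each full week contributes 4 days from the set (Tue, Wed, Fri, Sat): 14 × 4 = 56.
The 5 extra days are Tue, Wed, Thu, Fri, Sat — 4 of them qualify.
Total: 56 + 4 = 60.

60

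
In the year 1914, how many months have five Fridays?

4

A month has five Fridays exactly when Friday falls within its first (length − 28) days.
Jan: 31 days, starts Thu → 5 of Thu, Fri, Sat ✓
Feb: 28 days, starts Sun → 5 of (none)
Mar: 31 days, starts Sun → 5 of Sun, Mon, Tue
Apr: 30 days, starts Wed → 5 of Wed, Thu
May: 31 days, starts Fri → 5 of Fri, Sat, Sun ✓
Jun: 30 days, starts Mon → 5 of Mon, Tue
Jul: 31 days, starts Wed → 5 of Wed, Thu, Fri ✓
Aug: 31 days, starts Sat → 5 of Sat, Sun, Mon
Sep: 30 days, starts Tue → 5 of Tue, Wed
Oct: 31 days, starts Thu → 5 of Thu, Fri, Sat ✓
Nov: 30 days, starts Sun → 5 of Sun, Mon
Dec: 31 days, starts Tue → 5 of Tue, Wed, Thu
Months with five Fridays: Jan, May, Jul, Oct.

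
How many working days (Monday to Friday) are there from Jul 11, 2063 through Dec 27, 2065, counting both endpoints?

Jul 11, 2063 is a Wednesday.
From Jul 11, 2063 to Dec 27, 2065 is 901 days inclusive.
901 = 7 × 128 + 5, so there are 128 full weeks plus 5 extra days.
Each full week contributes 5 weekdays (Mon–Fri): 128 × 5 = 640.
The 5 extra days are Wednesday, Thursday, Friday, Saturday, Sunday — 3 of them qualify.
Total: 640 + 3 = 643.

643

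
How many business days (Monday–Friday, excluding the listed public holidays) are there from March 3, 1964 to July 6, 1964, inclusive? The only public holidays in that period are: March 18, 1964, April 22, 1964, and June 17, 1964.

87

March 3, 1964 is a Tuesday.
From March 3, 1964 to July 6, 1964 is 126 days inclusive.
126 = 7 × 18, so the span is exactly 18 full weeks.
Each full week contributes 5 weekdays (Mon–Fri): 18 × 5 = 90.
Total: 90.
Holidays: March 18, 1964 (Wed); April 22, 1964 (Wed); June 17, 1964 (Wed).
All 3 holidays fall on weekdays, so subtract 3.
Business days: 90 − 3 = 87.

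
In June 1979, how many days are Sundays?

June 1, 1979 is a Friday.
From June 1, 1979 to June 30, 1979 is 30 days inclusive.
30 = 7 × 4 + 2, so there are 4 full weeks plus 2 extra days.
Each full week contributes one Sunday: 4 so far.
The 2 extra days are Fri, Sat — none qualify.
Total: 4 + 0 = 4.

4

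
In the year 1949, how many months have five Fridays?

4

A month has five Fridays exactly when Friday falls within its first (length − 28) days.
Jan: 31 days, starts Sat → 5 of Sat, Sun, Mon
Feb: 28 days, starts Tue → 5 of (none)
Mar: 31 days, starts Tue → 5 of Tue, Wed, Thu
Apr: 30 days, starts Fri → 5 of Fri, Sat ✓
May: 31 days, starts Sun → 5 of Sun, Mon, Tue
Jun: 30 days, starts Wed → 5 of Wed, Thu
Jul: 31 days, starts Fri → 5 of Fri, Sat, Sun ✓
Aug: 31 days, starts Mon → 5 of Mon, Tue, Wed
Sep: 30 days, starts Thu → 5 of Thu, Fri ✓
Oct: 31 days, starts Sat → 5 of Sat, Sun, Mon
Nov: 30 days, starts Tue → 5 of Tue, Wed
Dec: 31 days, starts Thu → 5 of Thu, Fri, Sat ✓
Months with five Fridays: Apr, Jul, Sep, Dec.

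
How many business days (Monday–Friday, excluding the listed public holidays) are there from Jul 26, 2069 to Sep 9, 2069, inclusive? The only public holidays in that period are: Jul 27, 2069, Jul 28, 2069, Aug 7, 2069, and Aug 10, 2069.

31

Jul 26, 2069 is a Friday.
The range spans 46 days (inclusive of both endpoints).
46 = 7 × 6 + 4, so there are 6 full weeks plus 4 extra days.
Each full week contributes 5 weekdays (Mon–Fri): 6 × 5 = 30.
The 4 extra days are Fri, Sat, Sun, Mon — 2 of them qualify.
Total: 30 + 2 = 32.
Holidays: Jul 27, 2069 (Sat); Jul 28, 2069 (Sun); Aug 7, 2069 (Wed); Aug 10, 2069 (Sat).
1 of the 4 holidays fall on weekdays; the rest are weekends and were already excluded.
Business days: 32 − 1 = 31.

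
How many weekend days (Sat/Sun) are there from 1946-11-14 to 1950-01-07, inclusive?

329

1946-11-14 is a Thursday.
The range spans 1151 days (inclusive of both endpoints).
1151 = 7 × 164 + 3, so there are 164 full weeks plus 3 extra days.
Each full week contributes 2 weekend days (Sat, Sun): 164 × 2 = 328.
The 3 extra days are Thursday, Friday, Saturday — 1 of them qualifies.
Total: 328 + 1 = 329.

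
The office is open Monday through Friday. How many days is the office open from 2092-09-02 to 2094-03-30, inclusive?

2092-09-02 is a Tuesday.
From 2092-09-02 to 2094-03-30 is 575 days inclusive.
575 = 7 × 82 + 1, so there are 82 full weeks plus 1 extra day.
Each full week contributes 5 weekdays (Mon–Fri): 82 × 5 = 410.
The 1 extra day is Tuesday — 1 of them qualifies.
Total: 410 + 1 = 411.

411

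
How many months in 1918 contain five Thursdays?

4

A month has five Thursdays exactly when Thursday falls within its first (length − 28) days.
Jan: 31 days, starts Tue → 5 of Tue, Wed, Thu ✓
Feb: 28 days, starts Fri → 5 of (none)
Mar: 31 days, starts Fri → 5 of Fri, Sat, Sun
Apr: 30 days, starts Mon → 5 of Mon, Tue
May: 31 days, starts Wed → 5 of Wed, Thu, Fri ✓
Jun: 30 days, starts Sat → 5 of Sat, Sun
Jul: 31 days, starts Mon → 5 of Mon, Tue, Wed
Aug: 31 days, starts Thu → 5 of Thu, Fri, Sat ✓
Sep: 30 days, starts Sun → 5 of Sun, Mon
Oct: 31 days, starts Tue → 5 of Tue, Wed, Thu ✓
Nov: 30 days, starts Fri → 5 of Fri, Sat
Dec: 31 days, starts Sun → 5 of Sun, Mon, Tue
Months with five Thursdays: Jan, May, Aug, Oct.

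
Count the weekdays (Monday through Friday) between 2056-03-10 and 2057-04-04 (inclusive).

2056-03-10 is a Friday.
From 2056-03-10 to 2057-04-04 is 391 days inclusive.
391 = 7 × 55 + 6, so there are 55 full weeks plus 6 extra days.
Each full week contributes 5 weekdays (Mon–Fri): 55 × 5 = 275.
The 6 extra days are Friday, Saturday, Sunday, Monday, Tuesday, Wednesday — 4 of them qualify.
Total: 275 + 4 = 279.

279 weekdays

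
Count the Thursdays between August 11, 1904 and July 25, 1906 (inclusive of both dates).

August 11, 1904 is a Thursday.
The range spans 714 days (inclusive of both endpoints).
714 = 7 × 102, so the span is exactly 102 full weeks.
Each full week contributes one Thursday: 102 so far.

102 Thursdays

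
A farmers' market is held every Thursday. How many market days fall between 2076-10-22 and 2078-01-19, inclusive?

2076-10-22 is a Thursday.
That's 455 days from start to end, counting both.
455 = 7 × 65, so the span is exactly 65 full weeks.
Each full week contributes one Thursday: 65 so far.
Total: 65.

65 Thursdays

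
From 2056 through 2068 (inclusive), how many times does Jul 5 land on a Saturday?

2

Day of week of July 5 in each year:
2056: Wed, 2057: Thu, 2058: Fri, 2059: Sat ✓, 2060: Mon, 2061: Tue, 2062: Wed, 2063: Thu, 2064: Sat ✓, 2065: Sun, 2066: Mon, 2067: Tue, 2068: Thu
Saturdays: 2059, 2064.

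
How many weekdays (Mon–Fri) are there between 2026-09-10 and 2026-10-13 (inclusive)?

2026-09-10 is a Thursday.
That's 34 days from start to end, counting both.
34 = 7 × 4 + 6, so there are 4 full weeks plus 6 extra days.
Each full week contributes 5 weekdays (Mon–Fri): 4 × 5 = 20.
The 6 extra days are Thursday, Friday, Saturday, Sunday, Monday, Tuesday — 4 of them qualify.
Total: 20 + 4 = 24.

24 weekdays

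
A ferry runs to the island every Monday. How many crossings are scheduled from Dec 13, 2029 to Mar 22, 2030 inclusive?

14 Mondays

Dec 13, 2029 is a Thursday.
The range spans 100 days (inclusive of both endpoints).
100 = 7 × 14 + 2, so there are 14 full weeks plus 2 extra days.
Each full week contributes one Monday: 14 so far.
The 2 extra days are Thu, Fri — none qualify.
Total: 14 + 0 = 14.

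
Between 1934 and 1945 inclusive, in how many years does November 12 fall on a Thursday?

Day of week of November 12 in each year:
1934: Mon, 1935: Tue, 1936: Thu ✓, 1937: Fri, 1938: Sat, 1939: Sun, 1940: Tue, 1941: Wed, 1942: Thu ✓, 1943: Fri, 1944: Sun, 1945: Mon
Thursdays: 1936, 1942.

2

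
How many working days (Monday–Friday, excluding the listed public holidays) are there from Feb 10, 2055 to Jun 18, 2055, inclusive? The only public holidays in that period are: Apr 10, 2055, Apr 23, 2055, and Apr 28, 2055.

91

Feb 10, 2055 is a Wednesday.
That's 129 days from start to end, counting both.
129 = 7 × 18 + 3, so there are 18 full weeks plus 3 extra days.
Each full week contributes 5 weekdays (Mon–Fri): 18 × 5 = 90.
The 3 extra days are Wednesday, Thursday, Friday — 3 of them qualify.
Total: 90 + 3 = 93.
Holidays: Apr 10, 2055 (Sat); Apr 23, 2055 (Fri); Apr 28, 2055 (Wed).
2 of the 3 holidays fall on weekdays; the rest are weekends and were already excluded.
Business days: 93 − 2 = 91.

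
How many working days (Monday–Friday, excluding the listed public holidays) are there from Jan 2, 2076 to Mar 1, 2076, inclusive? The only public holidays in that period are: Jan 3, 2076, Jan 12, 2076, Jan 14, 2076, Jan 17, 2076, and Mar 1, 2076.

Jan 2, 2076 is a Thursday.
That's 60 days from start to end, counting both.
60 = 7 × 8 + 4, so there are 8 full weeks plus 4 extra days.
Each full week contributes 5 weekdays (Mon–Fri): 8 × 5 = 40.
The 4 extra days are Thu, Fri, Sat, Sun — 2 of them qualify.
Total: 40 + 2 = 42.
Holidays: Jan 3, 2076 (Fri); Jan 12, 2076 (Sun); Jan 14, 2076 (Tue); Jan 17, 2076 (Fri); Mar 1, 2076 (Sun).
3 of the 5 holidays fall on weekdays; the rest are weekends and were already excluded.
Business days: 42 − 3 = 39.

39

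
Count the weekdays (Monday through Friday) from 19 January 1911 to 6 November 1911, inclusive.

19 January 1911 is a Thursday.
From 19 January 1911 to 6 November 1911 is 292 days inclusive.
292 = 7 × 41 + 5, so there are 41 full weeks plus 5 extra days.
Each full week contributes 5 weekdays (Mon–Fri): 41 × 5 = 205.
The 5 extra days are Thu, Fri, Sat, Sun, Mon — 3 of them qualify.
Total: 205 + 3 = 208.

208 weekdays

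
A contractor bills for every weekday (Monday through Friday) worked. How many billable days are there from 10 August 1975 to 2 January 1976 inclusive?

105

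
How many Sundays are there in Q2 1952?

April 1, 1952 is a Tuesday.
That's 91 days from start to end, counting both.
91 = 7 × 13, so the span is exactly 13 full weeks.
Each full week contributes one Sunday: 13 so far.

13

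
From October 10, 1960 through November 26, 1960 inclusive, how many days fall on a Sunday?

October 10, 1960 is a Monday.
That's 48 days from start to end, counting both.
48 = 7 × 6 + 6, so there are 6 full weeks plus 6 extra days.
Each full week contributes one Sunday: 6 so far.
The 6 extra days are Monday, Tuesday, Wednesday, Thursday, Friday, Saturday — none qualify.
Total: 6 + 0 = 6.

6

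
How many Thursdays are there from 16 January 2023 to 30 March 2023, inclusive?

11

16 January 2023 is a Monday.
From 16 January 2023 to 30 March 2023 is 74 days inclusive.
74 = 7 × 10 + 4, so there are 10 full weeks plus 4 extra days.
Each full week contributes one Thursday: 10 so far.
The 4 extra days are Monday, Tuesday, Wednesday, Thursday — 1 of them qualifies.
Total: 10 + 1 = 11.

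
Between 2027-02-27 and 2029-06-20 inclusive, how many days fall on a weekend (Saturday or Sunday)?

242

2027-02-27 is a Saturday.
The range spans 845 days (inclusive of both endpoints).
845 = 7 × 120 + 5, so there are 120 full weeks plus 5 extra days.
Each full week contributes 2 weekend days (Sat, Sun): 120 × 2 = 240.
The 5 extra days are Saturday, Sunday, Monday, Tuesday, Wednesday — 2 of them qualify.
Total: 240 + 2 = 242.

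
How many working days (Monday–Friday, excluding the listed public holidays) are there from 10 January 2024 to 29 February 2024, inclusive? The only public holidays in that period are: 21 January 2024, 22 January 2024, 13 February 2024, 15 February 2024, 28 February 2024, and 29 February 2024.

10 January 2024 is a Wednesday.
From 10 January 2024 to 29 February 2024 is 51 days inclusive.
51 = 7 × 7 + 2, so there are 7 full weeks plus 2 extra days.
Each full week contributes 5 weekdays (Mon–Fri): 7 × 5 = 35.
The 2 extra days are Wednesday, Thursday — 2 of them qualify.
Total: 35 + 2 = 37.
Holidays: 21 January 2024 (Sun); 22 January 2024 (Mon); 13 February 2024 (Tue); 15 February 2024 (Thu); 28 February 2024 (Wed); 29 February 2024 (Thu).
5 of the 6 holidays fall on weekdays; the rest are weekends and were already excluded.
Business days: 37 − 5 = 32.

32 working days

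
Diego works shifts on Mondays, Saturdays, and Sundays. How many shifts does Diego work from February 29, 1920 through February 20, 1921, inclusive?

February 29, 1920 is a Sunday.
That's 358 days from start to end, counting both.
358 = 7 × 51 + 1, so there are 51 full weeks plus 1 extra day.
Each full week contributes 3 days from the set (Mon, Sat, Sun): 51 × 3 = 153.
The 1 extra day is Sun — 1 of them qualifies.
Total: 153 + 1 = 154.

154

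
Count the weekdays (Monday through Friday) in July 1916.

21 weekdays

1 July 1916 is a Saturday.
That's 31 days from start to end, counting both.
31 = 7 × 4 + 3, so there are 4 full weeks plus 3 extra days.
Each full week contributes 5 weekdays (Mon–Fri): 4 × 5 = 20.
The 3 extra days are Saturday, Sunday, Monday — 1 of them qualifies.
Total: 20 + 1 = 21.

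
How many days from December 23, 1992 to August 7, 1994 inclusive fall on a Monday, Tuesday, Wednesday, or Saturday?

December 23, 1992 is a Wednesday.
That's 593 days from start to end, counting both.
593 = 7 × 84 + 5, so there are 84 full weeks plus 5 extra days.
Each full week contributes 4 days from the set (Mon, Tue, Wed, Sat): 84 × 4 = 336.
The 5 extra days are Wed, Thu, Fri, Sat, Sun — 2 of them qualify.
Total: 336 + 2 = 338.

338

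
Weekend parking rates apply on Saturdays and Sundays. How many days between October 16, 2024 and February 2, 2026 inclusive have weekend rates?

136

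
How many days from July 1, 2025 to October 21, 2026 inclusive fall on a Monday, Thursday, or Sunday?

204

July 1, 2025 is a Tuesday.
That's 478 days from start to end, counting both.
478 = 7 × 68 + 2, so there are 68 full weeks plus 2 extra days.
Each full week contributes 3 days from the set (Mon, Thu, Sun): 68 × 3 = 204.
The 2 extra days are Tue, Wed — none qualify.
Total: 204 + 0 = 204.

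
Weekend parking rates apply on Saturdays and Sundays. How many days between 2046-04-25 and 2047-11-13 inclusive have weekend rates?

2046-04-25 is a Wednesday.
From 2046-04-25 to 2047-11-13 is 568 days inclusive.
568 = 7 × 81 + 1, so there are 81 full weeks plus 1 extra day.
Each full week contributes 2 weekend days (Sat, Sun): 81 × 2 = 162.
The 1 extra day is Wed — none qualify.
Total: 162 + 0 = 162.

162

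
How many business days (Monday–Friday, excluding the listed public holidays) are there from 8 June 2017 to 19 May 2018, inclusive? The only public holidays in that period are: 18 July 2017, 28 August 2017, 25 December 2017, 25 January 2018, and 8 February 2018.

242

8 June 2017 is a Thursday.
The range spans 346 days (inclusive of both endpoints).
346 = 7 × 49 + 3, so there are 49 full weeks plus 3 extra days.
Each full week contributes 5 weekdays (Mon–Fri): 49 × 5 = 245.
The 3 extra days are Thu, Fri, Sat — 2 of them qualify.
Total: 245 + 2 = 247.
Holidays: 18 July 2017 (Tue); 28 August 2017 (Mon); 25 December 2017 (Mon); 25 January 2018 (Thu); 8 February 2018 (Thu).
All 5 holidays fall on weekdays, so subtract 5.
Business days: 247 − 5 = 242.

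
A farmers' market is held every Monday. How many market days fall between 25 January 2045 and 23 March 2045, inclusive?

8

25 January 2045 is a Wednesday.
The range spans 58 days (inclusive of both endpoints).
58 = 7 × 8 + 2, so there are 8 full weeks plus 2 extra days.
Each full week contributes one Monday: 8 so far.
The 2 extra days are Wed, Thu — none qualify.
Total: 8 + 0 = 8.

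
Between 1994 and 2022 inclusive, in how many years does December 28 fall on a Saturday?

4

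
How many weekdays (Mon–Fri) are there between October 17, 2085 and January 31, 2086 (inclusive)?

77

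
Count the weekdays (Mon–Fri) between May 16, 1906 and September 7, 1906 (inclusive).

83

May 16, 1906 is a Wednesday.
The range spans 115 days (inclusive of both endpoints).
115 = 7 × 16 + 3, so there are 16 full weeks plus 3 extra days.
Each full week contributes 5 weekdays (Mon–Fri): 16 × 5 = 80.
The 3 extra days are Wed, Thu, Fri — 3 of them qualify.
Total: 80 + 3 = 83.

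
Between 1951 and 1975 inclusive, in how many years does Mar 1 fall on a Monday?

Day of week of March 1 in each year:
1951: Thu, 1952: Sat, 1953: Sun, 1954: Mon ✓, 1955: Tue, 1956: Thu, 1957: Fri, 1958: Sat, 1959: Sun, 1960: Tue, 1961: Wed, 1962: Thu, 1963: Fri, 1964: Sun, 1965: Mon ✓, 1966: Tue, 1967: Wed, 1968: Fri, 1969: Sat, 1970: Sun, 1971: Mon ✓, 1972: Wed, 1973: Thu, 1974: Fri, 1975: Sat
Mondays: 1954, 1965, 1971.

3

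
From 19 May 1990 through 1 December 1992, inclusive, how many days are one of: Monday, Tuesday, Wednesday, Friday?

19 May 1990 is a Saturday.
That's 928 days from start to end, counting both.
928 = 7 × 132 + 4, so there are 132 full weeks plus 4 extra days.
Each full week contributes 4 days from the set (Mon, Tue, Wed, Fri): 132 × 4 = 528.
The 4 extra days are Sat, Sun, Mon, Tue — 2 of them qualify.
Total: 528 + 2 = 530.

530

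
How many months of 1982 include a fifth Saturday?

A month has five Saturdays exactly when Saturday falls within its first (length − 28) days.
Jan: 31 days, starts Fri → 5 of Fri, Sat, Sun ✓
Feb: 28 days, starts Mon → 5 of (none)
Mar: 31 days, starts Mon → 5 of Mon, Tue, Wed
Apr: 30 days, starts Thu → 5 of Thu, Fri
May: 31 days, starts Sat → 5 of Sat, Sun, Mon ✓
Jun: 30 days, starts Tue → 5 of Tue, Wed
Jul: 31 days, starts Thu → 5 of Thu, Fri, Sat ✓
Aug: 31 days, starts Sun → 5 of Sun, Mon, Tue
Sep: 30 days, starts Wed → 5 of Wed, Thu
Oct: 31 days, starts Fri → 5 of Fri, Sat, Sun ✓
Nov: 30 days, starts Mon → 5 of Mon, Tue
Dec: 31 days, starts Wed → 5 of Wed, Thu, Fri
Months with five Saturdays: Jan, May, Jul, Oct.

4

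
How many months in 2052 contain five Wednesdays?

4

A month has five Wednesdays exactly when Wednesday falls within its first (length − 28) days.
Jan: 31 days, starts Mon → 5 of Mon, Tue, Wed ✓
Feb: 29 days, starts Thu → 5 of Thu
Mar: 31 days, starts Fri → 5 of Fri, Sat, Sun
Apr: 30 days, starts Mon → 5 of Mon, Tue
May: 31 days, starts Wed → 5 of Wed, Thu, Fri ✓
Jun: 30 days, starts Sat → 5 of Sat, Sun
Jul: 31 days, starts Mon → 5 of Mon, Tue, Wed ✓
Aug: 31 days, starts Thu → 5 of Thu, Fri, Sat
Sep: 30 days, starts Sun → 5 of Sun, Mon
Oct: 31 days, starts Tue → 5 of Tue, Wed, Thu ✓
Nov: 30 days, starts Fri → 5 of Fri, Sat
Dec: 31 days, starts Sun → 5 of Sun, Mon, Tue
Months with five Wednesdays: Jan, May, Jul, Oct.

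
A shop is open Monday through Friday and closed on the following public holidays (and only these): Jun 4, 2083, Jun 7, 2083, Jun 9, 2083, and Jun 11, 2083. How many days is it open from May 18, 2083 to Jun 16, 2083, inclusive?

18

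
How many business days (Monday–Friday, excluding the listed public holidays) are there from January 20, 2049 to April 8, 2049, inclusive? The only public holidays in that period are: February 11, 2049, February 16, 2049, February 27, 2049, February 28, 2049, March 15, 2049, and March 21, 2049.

January 20, 2049 is a Wednesday.
That's 79 days from start to end, counting both.
79 = 7 × 11 + 2, so there are 11 full weeks plus 2 extra days.
Each full week contributes 5 weekdays (Mon–Fri): 11 × 5 = 55.
The 2 extra days are Wednesday, Thursday — 2 of them qualify.
Total: 55 + 2 = 57.
Holidays: February 11, 2049 (Thu); February 16, 2049 (Tue); February 27, 2049 (Sat); February 28, 2049 (Sun); March 15, 2049 (Mon); March 21, 2049 (Sun).
3 of the 6 holidays fall on weekdays; the rest are weekends and were already excluded.
Business days: 57 − 3 = 54.

54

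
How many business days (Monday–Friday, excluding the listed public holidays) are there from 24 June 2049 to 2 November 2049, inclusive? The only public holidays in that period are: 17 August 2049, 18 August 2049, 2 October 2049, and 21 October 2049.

24 June 2049 is a Thursday.
The range spans 132 days (inclusive of both endpoints).
132 = 7 × 18 + 6, so there are 18 full weeks plus 6 extra days.
Each full week contributes 5 weekdays (Mon–Fri): 18 × 5 = 90.
The 6 extra days are Thursday, Friday, Saturday, Sunday, Monday, Tuesday — 4 of them qualify.
Total: 90 + 4 = 94.
Holidays: 17 August 2049 (Tue); 18 August 2049 (Wed); 2 October 2049 (Sat); 21 October 2049 (Thu).
3 of the 4 holidays fall on weekdays; the rest are weekends and were already excluded.
Business days: 94 − 3 = 91.

91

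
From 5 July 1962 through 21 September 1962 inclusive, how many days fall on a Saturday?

11 Saturdays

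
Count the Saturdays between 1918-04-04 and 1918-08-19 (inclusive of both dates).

20 Saturdays

1918-04-04 is a Thursday.
From 1918-04-04 to 1918-08-19 is 138 days inclusive.
138 = 7 × 19 + 5, so there are 19 full weeks plus 5 extra days.
Each full week contributes one Saturday: 19 so far.
The 5 extra days are Thu, Fri, Sat, Sun, Mon — 1 of them qualifies.
Total: 19 + 1 = 20.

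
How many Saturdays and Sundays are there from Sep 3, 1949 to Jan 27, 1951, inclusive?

Sep 3, 1949 is a Saturday.
From Sep 3, 1949 to Jan 27, 1951 is 512 days inclusive.
512 = 7 × 73 + 1, so there are 73 full weeks plus 1 extra day.
Each full week contributes 2 weekend days (Sat, Sun): 73 × 2 = 146.
The 1 extra day is Saturday — 1 of them qualifies.
Total: 146 + 1 = 147.

147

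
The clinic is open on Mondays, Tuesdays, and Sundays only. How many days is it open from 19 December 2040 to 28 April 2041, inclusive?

55

19 December 2040 is a Wednesday.
That's 131 days from start to end, counting both.
131 = 7 × 18 + 5, so there are 18 full weeks plus 5 extra days.
Each full week contributes 3 days from the set (Mon, Tue, Sun): 18 × 3 = 54.
The 5 extra days are Wed, Thu, Fri, Sat, Sun — 1 of them qualifies.
Total: 54 + 1 = 55.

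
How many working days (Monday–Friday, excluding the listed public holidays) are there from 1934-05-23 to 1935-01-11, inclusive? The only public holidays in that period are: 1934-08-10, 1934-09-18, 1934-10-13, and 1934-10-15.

1934-05-23 is a Wednesday.
The range spans 234 days (inclusive of both endpoints).
234 = 7 × 33 + 3, so there are 33 full weeks plus 3 extra days.
Each full week contributes 5 weekdays (Mon–Fri): 33 × 5 = 165.
The 3 extra days are Wednesday, Thursday, Friday — 3 of them qualify.
Total: 165 + 3 = 168.
Holidays: 1934-08-10 (Fri); 1934-09-18 (Tue); 1934-10-13 (Sat); 1934-10-15 (Mon).
3 of the 4 holidays fall on weekdays; the rest are weekends and were already excluded.
Business days: 168 − 3 = 165.

165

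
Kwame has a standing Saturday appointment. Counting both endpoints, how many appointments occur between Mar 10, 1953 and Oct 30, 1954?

86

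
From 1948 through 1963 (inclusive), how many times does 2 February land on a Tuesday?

2

Day of week of February 2 in each year:
1948: Mon, 1949: Wed, 1950: Thu, 1951: Fri, 1952: Sat, 1953: Mon, 1954: Tue ✓, 1955: Wed, 1956: Thu, 1957: Sat, 1958: Sun, 1959: Mon, 1960: Tue ✓, 1961: Thu, 1962: Fri, 1963: Sat
Tuesdays: 1954, 1960.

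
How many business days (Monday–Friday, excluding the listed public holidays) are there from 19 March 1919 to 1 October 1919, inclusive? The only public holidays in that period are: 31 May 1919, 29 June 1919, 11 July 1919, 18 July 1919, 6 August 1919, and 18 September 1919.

137 business days

19 March 1919 is a Wednesday.
From 19 March 1919 to 1 October 1919 is 197 days inclusive.
197 = 7 × 28 + 1, so there are 28 full weeks plus 1 extra day.
Each full week contributes 5 weekdays (Mon–Fri): 28 × 5 = 140.
The 1 extra day is Wednesday — 1 of them qualifies.
Total: 140 + 1 = 141.
Holidays: 31 May 1919 (Sat); 29 June 1919 (Sun); 11 July 1919 (Fri); 18 July 1919 (Fri); 6 August 1919 (Wed); 18 September 1919 (Thu).
4 of the 6 holidays fall on weekdays; the rest are weekends and were already excluded.
Business days: 141 − 4 = 137.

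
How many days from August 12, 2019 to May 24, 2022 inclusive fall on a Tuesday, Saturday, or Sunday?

August 12, 2019 is a Monday.
That's 1017 days from start to end, counting both.
1017 = 7 × 145 + 2, so there are 145 full weeks plus 2 extra days.
Each full week contributes 3 days from the set (Tue, Sat, Sun): 145 × 3 = 435.
The 2 extra days are Monday, Tuesday — 1 of them qualifies.
Total: 435 + 1 = 436.

436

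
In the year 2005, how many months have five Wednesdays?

A month has five Wednesdays exactly when Wednesday falls within its first (length − 28) days.
Jan: 31 days, starts Sat → 5 of Sat, Sun, Mon
Feb: 28 days, starts Tue → 5 of (none)
Mar: 31 days, starts Tue → 5 of Tue, Wed, Thu ✓
Apr: 30 days, starts Fri → 5 of Fri, Sat
May: 31 days, starts Sun → 5 of Sun, Mon, Tue
Jun: 30 days, starts Wed → 5 of Wed, Thu ✓
Jul: 31 days, starts Fri → 5 of Fri, Sat, Sun
Aug: 31 days, starts Mon → 5 of Mon, Tue, Wed ✓
Sep: 30 days, starts Thu → 5 of Thu, Fri
Oct: 31 days, starts Sat → 5 of Sat, Sun, Mon
Nov: 30 days, starts Tue → 5 of Tue, Wed ✓
Dec: 31 days, starts Thu → 5 of Thu, Fri, Sat
Months with five Wednesdays: Mar, Jun, Aug, Nov.

4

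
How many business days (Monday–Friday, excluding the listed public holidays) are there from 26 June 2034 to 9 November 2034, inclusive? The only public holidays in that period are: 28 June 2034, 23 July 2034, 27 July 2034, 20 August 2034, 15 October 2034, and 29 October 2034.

26 June 2034 is a Monday.
The range spans 137 days (inclusive of both endpoints).
137 = 7 × 19 + 4, so there are 19 full weeks plus 4 extra days.
Each full week contributes 5 weekdays (Mon–Fri): 19 × 5 = 95.
The 4 extra days are Monday, Tuesday, Wednesday, Thursday — 4 of them qualify.
Total: 95 + 4 = 99.
Holidays: 28 June 2034 (Wed); 23 July 2034 (Sun); 27 July 2034 (Thu); 20 August 2034 (Sun); 15 October 2034 (Sun); 29 October 2034 (Sun).
2 of the 6 holidays fall on weekdays; the rest are weekends and were already excluded.
Business days: 99 − 2 = 97.

97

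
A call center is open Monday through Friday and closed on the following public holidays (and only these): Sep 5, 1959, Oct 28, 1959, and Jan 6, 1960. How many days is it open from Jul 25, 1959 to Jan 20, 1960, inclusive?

Jul 25, 1959 is a Saturday.
That's 180 days from start to end, counting both.
180 = 7 × 25 + 5, so there are 25 full weeks plus 5 extra days.
Each full week contributes 5 weekdays (Mon–Fri): 25 × 5 = 125.
The 5 extra days are Saturday, Sunday, Monday, Tuesday, Wednesday — 3 of them qualify.
Total: 125 + 3 = 128.
Holidays: Sep 5, 1959 (Sat); Oct 28, 1959 (Wed); Jan 6, 1960 (Wed).
2 of the 3 holidays fall on weekdays; the rest are weekends and were already excluded.
Business days: 128 − 2 = 126.

126 business days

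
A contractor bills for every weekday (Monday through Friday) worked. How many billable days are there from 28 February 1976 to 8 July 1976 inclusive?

94

28 February 1976 is a Saturday.
That's 132 days from start to end, counting both.
132 = 7 × 18 + 6, so there are 18 full weeks plus 6 extra days.
Each full week contributes 5 weekdays (Mon–Fri): 18 × 5 = 90.
The 6 extra days are Sat, Sun, Mon, Tue, Wed, Thu — 4 of them qualify.
Total: 90 + 4 = 94.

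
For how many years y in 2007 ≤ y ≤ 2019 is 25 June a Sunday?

Day of week of June 25 in each year:
2007: Mon, 2008: Wed, 2009: Thu, 2010: Fri, 2011: Sat, 2012: Mon, 2013: Tue, 2014: Wed, 2015: Thu, 2016: Sat, 2017: Sun ✓, 2018: Mon, 2019: Tue
Sundays: 2017.

1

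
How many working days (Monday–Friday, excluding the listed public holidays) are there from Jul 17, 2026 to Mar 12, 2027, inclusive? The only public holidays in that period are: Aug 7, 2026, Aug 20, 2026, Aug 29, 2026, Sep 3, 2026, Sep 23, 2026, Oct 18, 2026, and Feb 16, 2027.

Jul 17, 2026 is a Friday.
The range spans 239 days (inclusive of both endpoints).
239 = 7 × 34 + 1, so there are 34 full weeks plus 1 extra day.
Each full week contributes 5 weekdays (Mon–Fri): 34 × 5 = 170.
The 1 extra day is Fri — 1 of them qualifies.
Total: 170 + 1 = 171.
Holidays: Aug 7, 2026 (Fri); Aug 20, 2026 (Thu); Aug 29, 2026 (Sat); Sep 3, 2026 (Thu); Sep 23, 2026 (Wed); Oct 18, 2026 (Sun); Feb 16, 2027 (Tue).
5 of the 7 holidays fall on weekdays; the rest are weekends and were already excluded.
Business days: 171 − 5 = 166.

166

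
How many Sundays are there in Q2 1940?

1 April 1940 is a Monday.
The range spans 91 days (inclusive of both endpoints).
91 = 7 × 13, so the span is exactly 13 full weeks.
Each full week contributes one Sunday: 13 so far.
Total: 13.

13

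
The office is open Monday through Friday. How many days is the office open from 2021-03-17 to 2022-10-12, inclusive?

2021-03-17 is a Wednesday.
The range spans 575 days (inclusive of both endpoints).
575 = 7 × 82 + 1, so there are 82 full weeks plus 1 extra day.
Each full week contributes 5 weekdays (Mon–Fri): 82 × 5 = 410.
The 1 extra day is Wed — 1 of them qualifies.
Total: 410 + 1 = 411.

411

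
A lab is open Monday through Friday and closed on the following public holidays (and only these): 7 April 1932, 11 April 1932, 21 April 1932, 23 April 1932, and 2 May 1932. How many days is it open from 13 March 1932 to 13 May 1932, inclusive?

41 business days

13 March 1932 is a Sunday.
That's 62 days from start to end, counting both.
62 = 7 × 8 + 6, so there are 8 full weeks plus 6 extra days.
Each full week contributes 5 weekdays (Mon–Fri): 8 × 5 = 40.
The 6 extra days are Sunday, Monday, Tuesday, Wednesday, Thursday, Friday — 5 of them qualify.
Total: 40 + 5 = 45.
Holidays: 7 April 1932 (Thu); 11 April 1932 (Mon); 21 April 1932 (Thu); 23 April 1932 (Sat); 2 May 1932 (Mon).
4 of the 5 holidays fall on weekdays; the rest are weekends and were already excluded.
Business days: 45 − 4 = 41.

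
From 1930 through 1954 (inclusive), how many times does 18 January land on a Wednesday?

3

Day of week of January 18 in each year:
1930: Sat, 1931: Sun, 1932: Mon, 1933: Wed ✓, 1934: Thu, 1935: Fri, 1936: Sat, 1937: Mon, 1938: Tue, 1939: Wed ✓, 1940: Thu, 1941: Sat, 1942: Sun, 1943: Mon, 1944: Tue, 1945: Thu, 1946: Fri, 1947: Sat, 1948: Sun, 1949: Tue, 1950: Wed ✓, 1951: Thu, 1952: Fri, 1953: Sun, 1954: Mon
Wednesdays: 1933, 1939, 1950.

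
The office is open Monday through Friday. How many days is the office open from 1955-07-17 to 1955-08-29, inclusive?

31

1955-07-17 is a Sunday.
That's 44 days from start to end, counting both.
44 = 7 × 6 + 2, so there are 6 full weeks plus 2 extra days.
Each full week contributes 5 weekdays (Mon–Fri): 6 × 5 = 30.
The 2 extra days are Sunday, Monday — 1 of them qualifies.
Total: 30 + 1 = 31.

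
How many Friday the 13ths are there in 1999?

1

The 13th falls on a Friday when the month's 13th has weekday Fri.
Jan 13 is Wed; Feb 13 is Sat; Mar 13 is Sat; Apr 13 is Tue; May 13 is Thu; Jun 13 is Sun; Jul 13 is Tue; Aug 13 is Fri ✓; Sep 13 is Mon; Oct 13 is Wed; Nov 13 is Sat; Dec 13 is Mon.
Friday the 13ths: Aug.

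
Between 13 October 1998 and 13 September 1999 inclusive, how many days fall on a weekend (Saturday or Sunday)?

96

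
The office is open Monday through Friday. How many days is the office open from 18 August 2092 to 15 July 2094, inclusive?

18 August 2092 is a Monday.
From 18 August 2092 to 15 July 2094 is 697 days inclusive.
697 = 7 × 99 + 4, so there are 99 full weeks plus 4 extra days.
Each full week contributes 5 weekdays (Mon–Fri): 99 × 5 = 495.
The 4 extra days are Monday, Tuesday, Wednesday, Thursday — 4 of them qualify.
Total: 495 + 4 = 499.

499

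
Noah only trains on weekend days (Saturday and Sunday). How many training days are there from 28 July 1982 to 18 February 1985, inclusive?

28 July 1982 is a Wednesday.
That's 937 days from start to end, counting both.
937 = 7 × 133 + 6, so there are 133 full weeks plus 6 extra days.
Each full week contributes 2 weekend days (Sat, Sun): 133 × 2 = 266.
The 6 extra days are Wed, Thu, Fri, Sat, Sun, Mon — 2 of them qualify.
Total: 266 + 2 = 268.

268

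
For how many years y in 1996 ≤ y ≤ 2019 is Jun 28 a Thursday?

Day of week of June 28 in each year:
1996: Fri, 1997: Sat, 1998: Sun, 1999: Mon, 2000: Wed, 2001: Thu ✓, 2002: Fri, 2003: Sat, 2004: Mon, 2005: Tue, 2006: Wed, 2007: Thu ✓, 2008: Sat, 2009: Sun, 2010: Mon, 2011: Tue, 2012: Thu ✓, 2013: Fri, 2014: Sat, 2015: Sun, 2016: Tue, 2017: Wed, 2018: Thu ✓, 2019: Fri
Thursdays: 2001, 2007, 2012, 2018.

4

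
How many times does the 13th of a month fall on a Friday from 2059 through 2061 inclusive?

Friday-the-13ths by year:
2059: Jun
2060: Feb, Aug
2061: May

4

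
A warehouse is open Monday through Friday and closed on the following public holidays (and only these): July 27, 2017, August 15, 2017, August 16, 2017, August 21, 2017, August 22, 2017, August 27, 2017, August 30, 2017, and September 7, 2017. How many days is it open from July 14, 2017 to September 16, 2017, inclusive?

39 business days

July 14, 2017 is a Friday.
From July 14, 2017 to September 16, 2017 is 65 days inclusive.
65 = 7 × 9 + 2, so there are 9 full weeks plus 2 extra days.
Each full week contributes 5 weekdays (Mon–Fri): 9 × 5 = 45.
The 2 extra days are Fri, Sat — 1 of them qualifies.
Total: 45 + 1 = 46.
Holidays: July 27, 2017 (Thu); August 15, 2017 (Tue); August 16, 2017 (Wed); August 21, 2017 (Mon); August 22, 2017 (Tue); August 27, 2017 (Sun); August 30, 2017 (Wed); September 7, 2017 (Thu).
7 of the 8 holidays fall on weekdays; the rest are weekends and were already excluded.
Business days: 46 − 7 = 39.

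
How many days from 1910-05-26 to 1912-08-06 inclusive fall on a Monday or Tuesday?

230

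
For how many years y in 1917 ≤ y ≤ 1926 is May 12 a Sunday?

1

Day of week of May 12 in each year:
1917: Sat, 1918: Sun ✓, 1919: Mon, 1920: Wed, 1921: Thu, 1922: Fri, 1923: Sat, 1924: Mon, 1925: Tue, 1926: Wed
Sundays: 1918.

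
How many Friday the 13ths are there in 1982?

The 13th falls on a Friday when the month's 13th has weekday Fri.
Jan 13 is Wed; Feb 13 is Sat; Mar 13 is Sat; Apr 13 is Tue; May 13 is Thu; Jun 13 is Sun; Jul 13 is Tue; Aug 13 is Fri ✓; Sep 13 is Mon; Oct 13 is Wed; Nov 13 is Sat; Dec 13 is Mon.
Friday the 13ths: Aug.

1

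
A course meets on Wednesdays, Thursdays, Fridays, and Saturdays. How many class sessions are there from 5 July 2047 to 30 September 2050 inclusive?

677

5 July 2047 is a Friday.
That's 1184 days from start to end, counting both.
1184 = 7 × 169 + 1, so there are 169 full weeks plus 1 extra day.
Each full week contributes 4 days from the set (Wed, Thu, Fri, Sat): 169 × 4 = 676.
The 1 extra day is Friday — 1 of them qualifies.
Total: 676 + 1 = 677.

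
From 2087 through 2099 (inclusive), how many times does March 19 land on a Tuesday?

1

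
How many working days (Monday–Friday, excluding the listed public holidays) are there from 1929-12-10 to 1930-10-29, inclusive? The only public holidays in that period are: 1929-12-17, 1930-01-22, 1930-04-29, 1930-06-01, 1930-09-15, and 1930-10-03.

227 working days

1929-12-10 is a Tuesday.
That's 324 days from start to end, counting both.
324 = 7 × 46 + 2, so there are 46 full weeks plus 2 extra days.
Each full week contributes 5 weekdays (Mon–Fri): 46 × 5 = 230.
The 2 extra days are Tuesday, Wednesday — 2 of them qualify.
Total: 230 + 2 = 232.
Holidays: 1929-12-17 (Tue); 1930-01-22 (Wed); 1930-04-29 (Tue); 1930-06-01 (Sun); 1930-09-15 (Mon); 1930-10-03 (Fri).
5 of the 6 holidays fall on weekdays; the rest are weekends and were already excluded.
Business days: 232 − 5 = 227.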